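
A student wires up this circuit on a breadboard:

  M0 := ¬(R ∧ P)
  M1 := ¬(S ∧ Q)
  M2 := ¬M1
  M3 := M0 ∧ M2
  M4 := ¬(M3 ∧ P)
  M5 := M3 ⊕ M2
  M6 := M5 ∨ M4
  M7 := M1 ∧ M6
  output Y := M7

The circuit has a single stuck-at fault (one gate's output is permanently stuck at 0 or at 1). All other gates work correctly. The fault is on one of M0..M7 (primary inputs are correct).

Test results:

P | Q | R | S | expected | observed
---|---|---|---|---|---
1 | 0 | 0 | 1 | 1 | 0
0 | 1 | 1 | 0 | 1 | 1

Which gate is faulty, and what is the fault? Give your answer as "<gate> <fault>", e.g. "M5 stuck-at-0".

M2 stuck-at-1

Fault-free values for test 1 (P=1, Q=0, R=0, S=1): M0=1, M1=1, M2=0, M3=0, M4=1, M5=0, M6=1, M7=1, giving Y=1. Observed 0.
Test 1: faults giving observed 0 are {M1 stuck-at-0, M2 stuck-at-1, M4 stuck-at-0, M6 stuck-at-0, M7 stuck-at-0}.
Test 2 (P=0, Q=1, R=1, S=0): fault-free M0=1, M1=1, M2=0, M3=0, M4=1, M5=0, M6=1, M7=1 → 1; observed 1. Eliminates M1 stuck-at-0, M4 stuck-at-0, M6 stuck-at-0, M7 stuck-at-0.
Only M2 stuck-at-1 is consistent with every test.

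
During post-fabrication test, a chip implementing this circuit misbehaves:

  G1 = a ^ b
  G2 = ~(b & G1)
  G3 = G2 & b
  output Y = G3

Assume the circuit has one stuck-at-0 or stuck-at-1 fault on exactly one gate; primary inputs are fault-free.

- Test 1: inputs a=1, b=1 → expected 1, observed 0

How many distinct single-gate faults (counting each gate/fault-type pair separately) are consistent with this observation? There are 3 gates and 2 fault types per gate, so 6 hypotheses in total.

3

Fault-free: G1=0, G2=1, G3=1 → 1. Observed 0.
  G1 stuck-at-0: output 1 ✗
  G1 stuck-at-1: output 0 ✓
  G2 stuck-at-0: output 0 ✓
  G2 stuck-at-1: output 1 ✗
  G3 stuck-at-0: output 0 ✓
  G3 stuck-at-1: output 1 ✗
Consistent faults: {G1 stuck-at-1, G2 stuck-at-0, G3 stuck-at-0} — 3 in all.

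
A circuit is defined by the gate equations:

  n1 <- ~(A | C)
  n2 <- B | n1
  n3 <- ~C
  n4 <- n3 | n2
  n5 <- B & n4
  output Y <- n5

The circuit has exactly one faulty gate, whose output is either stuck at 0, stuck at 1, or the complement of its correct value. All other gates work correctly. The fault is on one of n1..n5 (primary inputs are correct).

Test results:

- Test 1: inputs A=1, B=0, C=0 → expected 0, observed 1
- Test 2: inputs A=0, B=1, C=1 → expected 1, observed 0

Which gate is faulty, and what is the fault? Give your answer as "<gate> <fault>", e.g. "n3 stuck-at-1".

n5 inverted output

Fault-free values for test 1 (A=1, B=0, C=0): n1=0, n2=0, n3=1, n4=1, n5=0, giving Y=0. Observed 1.
Test 1: faults giving observed 1 are {n5 stuck-at-1, n5 inverted output}.
Test 2 (A=0, B=1, C=1): fault-free n1=0, n2=1, n3=0, n4=1, n5=1 → 1; observed 0. Eliminates n5 stuck-at-1.
Only n5 inverted output is consistent with every test.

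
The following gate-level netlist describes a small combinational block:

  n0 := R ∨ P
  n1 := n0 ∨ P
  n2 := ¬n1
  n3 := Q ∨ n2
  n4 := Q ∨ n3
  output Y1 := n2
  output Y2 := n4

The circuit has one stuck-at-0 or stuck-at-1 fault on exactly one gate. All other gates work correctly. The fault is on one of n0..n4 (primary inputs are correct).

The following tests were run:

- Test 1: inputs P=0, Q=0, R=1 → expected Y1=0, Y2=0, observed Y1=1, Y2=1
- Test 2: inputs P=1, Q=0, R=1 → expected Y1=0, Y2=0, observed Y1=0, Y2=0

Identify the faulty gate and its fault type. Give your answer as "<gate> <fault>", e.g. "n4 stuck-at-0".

Fault-free values for test 1 (P=0, Q=0, R=1): n0=1, n1=1, n2=0, n3=0, n4=0, giving Y1=0, Y2=0. Observed Y1=1, Y2=1.
Test 1: faults giving observed Y1=1, Y2=1 are {n0 stuck-at-0, n1 stuck-at-0, n2 stuck-at-1}.
Test 2 (P=1, Q=0, R=1): fault-free n0=1, n1=1, n2=0, n3=0, n4=0 → Y1=0, Y2=0; observed Y1=0, Y2=0. Eliminates n1 stuck-at-0, n2 stuck-at-1.
Only n0 stuck-at-0 is consistent with every test.

n0 stuck-at-0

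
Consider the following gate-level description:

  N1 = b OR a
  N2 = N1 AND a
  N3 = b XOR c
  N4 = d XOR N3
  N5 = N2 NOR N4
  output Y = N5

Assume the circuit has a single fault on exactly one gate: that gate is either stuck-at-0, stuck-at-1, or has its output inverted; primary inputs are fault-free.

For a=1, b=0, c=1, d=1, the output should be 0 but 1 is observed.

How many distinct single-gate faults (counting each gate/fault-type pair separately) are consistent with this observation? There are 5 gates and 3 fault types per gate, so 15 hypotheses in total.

6

Fault-free: N1=1, N2=1, N3=1, N4=0, N5=0 → 0. Observed 1.
  N1: stuck-at-0, inverted output ✓; others ✗
  N2: stuck-at-0, inverted output ✓; others ✗
  N3: none of the 3 fault types match ✗
  N4: none of the 3 fault types match ✗
  N5: stuck-at-1, inverted output ✓; others ✗
Consistent faults: {N1 stuck-at-0, N1 inverted output, N2 stuck-at-0, N2 inverted output, N5 stuck-at-1, N5 inverted output} — 6 in all.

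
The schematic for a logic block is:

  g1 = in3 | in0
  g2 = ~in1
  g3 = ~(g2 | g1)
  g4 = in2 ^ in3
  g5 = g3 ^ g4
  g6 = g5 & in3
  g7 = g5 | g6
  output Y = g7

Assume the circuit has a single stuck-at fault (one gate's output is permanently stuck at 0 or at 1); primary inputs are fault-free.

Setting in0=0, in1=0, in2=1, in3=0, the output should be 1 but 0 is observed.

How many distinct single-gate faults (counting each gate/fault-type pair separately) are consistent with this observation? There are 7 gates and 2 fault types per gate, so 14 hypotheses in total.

Fault-free: g1=0, g2=1, g3=0, g4=1, g5=1, g6=0, g7=1 → 1. Observed 0.
  g1 stuck-at-0: output 1 ✗
  g1 stuck-at-1: output 1 ✗
  g2 stuck-at-0: output 0 ✓
  g2 stuck-at-1: output 1 ✗
  g3 stuck-at-0: output 1 ✗
  g3 stuck-at-1: output 0 ✓
  g4 stuck-at-0: output 0 ✓
  g4 stuck-at-1: output 1 ✗
  g5 stuck-at-0: output 0 ✓
  g5 stuck-at-1: output 1 ✗
  g6 stuck-at-0: output 1 ✗
  g6 stuck-at-1: output 1 ✗
  g7 stuck-at-0: output 0 ✓
  g7 stuck-at-1: output 1 ✗
Consistent faults: {g2 stuck-at-0, g3 stuck-at-1, g4 stuck-at-0, g5 stuck-at-0, g7 stuck-at-0} — 5 in all.

5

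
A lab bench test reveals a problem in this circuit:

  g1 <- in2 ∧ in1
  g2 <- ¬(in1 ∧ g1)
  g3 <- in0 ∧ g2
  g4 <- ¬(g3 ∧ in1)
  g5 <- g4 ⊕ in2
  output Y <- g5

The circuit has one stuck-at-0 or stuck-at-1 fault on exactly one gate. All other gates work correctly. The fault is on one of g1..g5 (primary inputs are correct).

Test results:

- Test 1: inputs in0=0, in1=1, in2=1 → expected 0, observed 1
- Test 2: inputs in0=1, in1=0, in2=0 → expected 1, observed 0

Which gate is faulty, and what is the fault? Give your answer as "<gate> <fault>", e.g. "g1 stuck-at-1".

g4 stuck-at-0

Fault-free values for test 1 (in0=0, in1=1, in2=1): g1=1, g2=0, g3=0, g4=1, g5=0, giving Y=0. Observed 1.
Test 1: faults giving observed 1 are {g3 stuck-at-1, g4 stuck-at-0, g5 stuck-at-1}.
Test 2 (in0=1, in1=0, in2=0): fault-free g1=0, g2=1, g3=1, g4=1, g5=1 → 1; observed 0. Eliminates g3 stuck-at-1, g5 stuck-at-1.
Only g4 stuck-at-0 is consistent with every test.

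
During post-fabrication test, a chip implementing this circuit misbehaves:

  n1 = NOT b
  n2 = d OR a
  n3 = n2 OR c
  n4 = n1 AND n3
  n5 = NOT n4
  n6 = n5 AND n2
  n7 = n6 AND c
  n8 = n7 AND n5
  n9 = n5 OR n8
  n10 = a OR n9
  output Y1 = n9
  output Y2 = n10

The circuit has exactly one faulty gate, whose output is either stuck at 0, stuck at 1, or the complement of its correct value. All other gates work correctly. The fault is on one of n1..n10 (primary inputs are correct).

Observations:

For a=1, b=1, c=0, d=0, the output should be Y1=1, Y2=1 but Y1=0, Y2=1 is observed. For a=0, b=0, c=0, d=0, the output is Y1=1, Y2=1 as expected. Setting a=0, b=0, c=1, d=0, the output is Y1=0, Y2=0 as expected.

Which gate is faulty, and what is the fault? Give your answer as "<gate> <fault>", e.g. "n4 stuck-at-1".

Fault-free values for test 1 (a=1, b=1, c=0, d=0): n1=0, n2=1, n3=1, n4=0, n5=1, n6=1, n7=0, n8=0, n9=1, n10=1, giving Y1=1, Y2=1. Observed Y1=0, Y2=1.
Test 1: faults giving observed Y1=0, Y2=1 are {n1 stuck-at-1, n1 inverted output, n4 stuck-at-1, n4 inverted output, n5 stuck-at-0, n5 inverted output, n9 stuck-at-0, n9 inverted output}.
Test 2 (a=0, b=0, c=0, d=0): fault-free n1=1, n2=0, n3=0, n4=0, n5=1, n6=0, n7=0, n8=0, n9=1, n10=1 → Y1=1, Y2=1; observed Y1=1, Y2=1. Eliminates n4 stuck-at-1, n4 inverted output, n5 stuck-at-0, n5 inverted output, n9 stuck-at-0, n9 inverted output.
Test 3 (a=0, b=0, c=1, d=0): fault-free n1=1, n2=0, n3=1, n4=1, n5=0, n6=0, n7=0, n8=0, n9=0, n10=0 → Y1=0, Y2=0; observed Y1=0, Y2=0. Eliminates n1 inverted output.
Only n1 stuck-at-1 is consistent with every test.

n1 stuck-at-1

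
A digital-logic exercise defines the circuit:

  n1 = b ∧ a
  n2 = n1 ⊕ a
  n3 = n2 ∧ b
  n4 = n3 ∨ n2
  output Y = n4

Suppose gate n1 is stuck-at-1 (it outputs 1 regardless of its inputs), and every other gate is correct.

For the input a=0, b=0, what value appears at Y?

1

Propagate with n1 forced: n1=1 [stuck-at-1], n2=1, n3=0, n4=1.
So Y = 1. (Without the fault it would be 0.)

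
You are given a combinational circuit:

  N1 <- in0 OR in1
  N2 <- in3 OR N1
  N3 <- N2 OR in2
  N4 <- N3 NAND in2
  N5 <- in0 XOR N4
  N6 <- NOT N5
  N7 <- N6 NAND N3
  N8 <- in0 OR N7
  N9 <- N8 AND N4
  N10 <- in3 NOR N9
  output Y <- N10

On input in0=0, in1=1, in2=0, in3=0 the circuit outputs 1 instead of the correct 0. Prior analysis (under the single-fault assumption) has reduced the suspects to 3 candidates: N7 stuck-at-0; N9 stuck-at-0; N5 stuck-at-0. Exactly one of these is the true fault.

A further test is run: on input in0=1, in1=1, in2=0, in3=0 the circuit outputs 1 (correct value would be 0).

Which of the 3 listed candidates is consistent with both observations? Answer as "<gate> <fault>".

Evaluate each candidate on input in0=1, in1=1, in2=0, in3=0:
  N7 stuck-at-0: N1=1, N2=1, N3=1, N4=1, N5=0, N6=1, N7=0 [stuck-at-0], N8=1, N9=1, N10=0 → 0 — eliminated
  N9 stuck-at-0: N1=1, N2=1, N3=1, N4=1, N5=0, N6=1, N7=0, N8=1, N9=0 [stuck-at-0], N10=1 → 1 — matches
  N5 stuck-at-0: N1=1, N2=1, N3=1, N4=1, N5=0 [stuck-at-0], N6=1, N7=0, N8=1, N9=1, N10=0 → 0 — eliminated
Only N9 stuck-at-0 reproduces the observed 1.

N9 stuck-at-0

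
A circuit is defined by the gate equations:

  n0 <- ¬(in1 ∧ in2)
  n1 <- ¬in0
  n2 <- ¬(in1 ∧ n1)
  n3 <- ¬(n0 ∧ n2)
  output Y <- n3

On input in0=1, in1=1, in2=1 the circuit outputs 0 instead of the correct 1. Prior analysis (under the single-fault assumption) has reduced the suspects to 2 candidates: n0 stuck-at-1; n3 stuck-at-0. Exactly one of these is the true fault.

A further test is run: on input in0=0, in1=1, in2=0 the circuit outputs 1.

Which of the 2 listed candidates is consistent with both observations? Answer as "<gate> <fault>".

Evaluate each candidate on input in0=0, in1=1, in2=0:
  n0 stuck-at-1: n0=1 [stuck-at-1], n1=1, n2=0, n3=1 → 1 — matches
  n3 stuck-at-0: n0=1, n1=1, n2=0, n3=0 [stuck-at-0] → 0 — eliminated
Only n0 stuck-at-1 reproduces the observed 1.

n0 stuck-at-1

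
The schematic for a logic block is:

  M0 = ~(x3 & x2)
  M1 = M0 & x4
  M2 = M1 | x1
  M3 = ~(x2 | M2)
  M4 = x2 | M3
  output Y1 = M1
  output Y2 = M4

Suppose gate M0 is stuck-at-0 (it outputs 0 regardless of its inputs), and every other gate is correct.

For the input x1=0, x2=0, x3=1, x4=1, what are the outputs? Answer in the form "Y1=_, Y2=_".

Propagate with M0 forced: M0=0 [stuck-at-0], M1=0, M2=0, M3=1, M4=1.
So the outputs are Y1=0, Y2=1. (Without the fault they would be Y1=1, Y2=0.)

Y1=0, Y2=1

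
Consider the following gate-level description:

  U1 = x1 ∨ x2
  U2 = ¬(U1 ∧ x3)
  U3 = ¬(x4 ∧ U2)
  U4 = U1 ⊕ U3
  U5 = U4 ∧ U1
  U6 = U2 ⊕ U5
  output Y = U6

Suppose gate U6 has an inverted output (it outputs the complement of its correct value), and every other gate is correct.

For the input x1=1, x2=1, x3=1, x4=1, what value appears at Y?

Propagate with U6 forced: U1=1, U2=0, U3=1, U4=0, U5=0, U6=1 [inverted output].
So Y = 1. (Without the fault it would be 0.)

1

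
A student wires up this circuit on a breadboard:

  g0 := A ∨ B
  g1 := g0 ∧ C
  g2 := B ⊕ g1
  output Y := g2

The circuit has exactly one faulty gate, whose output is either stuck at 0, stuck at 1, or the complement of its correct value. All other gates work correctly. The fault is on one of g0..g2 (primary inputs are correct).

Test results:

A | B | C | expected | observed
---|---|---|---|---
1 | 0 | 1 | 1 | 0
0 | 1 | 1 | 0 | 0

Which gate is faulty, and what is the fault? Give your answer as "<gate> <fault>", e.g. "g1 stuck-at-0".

g2 stuck-at-0

Fault-free values for test 1 (A=1, B=0, C=1): g0=1, g1=1, g2=1, giving Y=1. Observed 0.
Test 1: faults giving observed 0 are {g0 stuck-at-0, g0 inverted output, g1 stuck-at-0, g1 inverted output, g2 stuck-at-0, g2 inverted output}.
Test 2 (A=0, B=1, C=1): fault-free g0=1, g1=1, g2=0 → 0; observed 0. Eliminates g0 stuck-at-0, g0 inverted output, g1 stuck-at-0, g1 inverted output, g2 inverted output.
Only g2 stuck-at-0 is consistent with every test.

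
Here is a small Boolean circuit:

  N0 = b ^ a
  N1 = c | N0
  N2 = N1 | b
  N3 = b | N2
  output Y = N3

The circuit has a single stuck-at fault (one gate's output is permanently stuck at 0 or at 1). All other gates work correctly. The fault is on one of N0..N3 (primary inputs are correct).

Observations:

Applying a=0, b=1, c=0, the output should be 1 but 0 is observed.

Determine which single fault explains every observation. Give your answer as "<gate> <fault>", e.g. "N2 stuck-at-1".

Fault-free values for test 1 (a=0, b=1, c=0): N0=1, N1=1, N2=1, N3=1, giving Y=1. Observed 0.
Test 1: faults giving observed 0 are {N3 stuck-at-0}.
Only N3 stuck-at-0 is consistent with every test.

N3 stuck-at-0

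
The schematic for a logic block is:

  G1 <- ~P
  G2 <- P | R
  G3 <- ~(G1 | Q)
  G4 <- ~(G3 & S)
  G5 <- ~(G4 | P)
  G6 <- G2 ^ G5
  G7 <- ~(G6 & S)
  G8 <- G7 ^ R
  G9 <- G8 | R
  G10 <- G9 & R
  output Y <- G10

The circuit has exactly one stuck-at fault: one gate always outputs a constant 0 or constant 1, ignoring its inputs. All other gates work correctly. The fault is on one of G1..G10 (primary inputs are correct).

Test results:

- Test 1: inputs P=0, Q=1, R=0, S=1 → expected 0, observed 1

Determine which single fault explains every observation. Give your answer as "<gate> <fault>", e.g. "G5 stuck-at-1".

Fault-free values for test 1 (P=0, Q=1, R=0, S=1): G1=1, G2=0, G3=0, G4=1, G5=0, G6=0, G7=1, G8=1, G9=1, G10=0, giving Y=0. Observed 1.
Test 1: faults giving observed 1 are {G10 stuck-at-1}.
Only G10 stuck-at-1 is consistent with every test.

G10 stuck-at-1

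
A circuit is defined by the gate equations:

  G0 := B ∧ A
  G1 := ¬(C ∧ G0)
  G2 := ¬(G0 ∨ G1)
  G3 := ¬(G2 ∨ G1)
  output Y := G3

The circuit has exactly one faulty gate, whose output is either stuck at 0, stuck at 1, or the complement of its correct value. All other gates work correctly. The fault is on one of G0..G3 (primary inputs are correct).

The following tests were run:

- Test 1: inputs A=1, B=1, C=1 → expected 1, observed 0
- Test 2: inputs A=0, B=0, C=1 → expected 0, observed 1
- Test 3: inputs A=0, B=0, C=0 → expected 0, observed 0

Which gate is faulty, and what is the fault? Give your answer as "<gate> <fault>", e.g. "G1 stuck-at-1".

G0 inverted output

Fault-free values for test 1 (A=1, B=1, C=1): G0=1, G1=0, G2=0, G3=1, giving Y=1. Observed 0.
Test 1: faults giving observed 0 are {G0 stuck-at-0, G0 inverted output, G1 stuck-at-1, G1 inverted output, G2 stuck-at-1, G2 inverted output, G3 stuck-at-0, G3 inverted output}.
Test 2 (A=0, B=0, C=1): fault-free G0=0, G1=1, G2=0, G3=0 → 0; observed 1. Eliminates G0 stuck-at-0, G1 stuck-at-1, G1 inverted output, G2 stuck-at-1, G2 inverted output, G3 stuck-at-0.
Test 3 (A=0, B=0, C=0): fault-free G0=0, G1=1, G2=0, G3=0 → 0; observed 0. Eliminates G3 inverted output.
Only G0 inverted output is consistent with every test.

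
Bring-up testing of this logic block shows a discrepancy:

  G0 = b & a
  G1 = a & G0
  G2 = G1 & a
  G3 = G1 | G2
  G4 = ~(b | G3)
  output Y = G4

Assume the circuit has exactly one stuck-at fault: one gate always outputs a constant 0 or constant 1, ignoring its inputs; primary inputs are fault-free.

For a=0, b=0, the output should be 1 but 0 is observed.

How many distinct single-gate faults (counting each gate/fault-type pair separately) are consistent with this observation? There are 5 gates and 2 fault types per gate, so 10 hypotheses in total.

4

Fault-free: G0=0, G1=0, G2=0, G3=0, G4=1 → 1. Observed 0.
  G0 stuck-at-0: output 1 ✗
  G0 stuck-at-1: output 1 ✗
  G1 stuck-at-0: output 1 ✗
  G1 stuck-at-1: output 0 ✓
  G2 stuck-at-0: output 1 ✗
  G2 stuck-at-1: output 0 ✓
  G3 stuck-at-0: output 1 ✗
  G3 stuck-at-1: output 0 ✓
  G4 stuck-at-0: output 0 ✓
  G4 stuck-at-1: output 1 ✗
Consistent faults: {G1 stuck-at-1, G2 stuck-at-1, G3 stuck-at-1, G4 stuck-at-0} — 4 in all.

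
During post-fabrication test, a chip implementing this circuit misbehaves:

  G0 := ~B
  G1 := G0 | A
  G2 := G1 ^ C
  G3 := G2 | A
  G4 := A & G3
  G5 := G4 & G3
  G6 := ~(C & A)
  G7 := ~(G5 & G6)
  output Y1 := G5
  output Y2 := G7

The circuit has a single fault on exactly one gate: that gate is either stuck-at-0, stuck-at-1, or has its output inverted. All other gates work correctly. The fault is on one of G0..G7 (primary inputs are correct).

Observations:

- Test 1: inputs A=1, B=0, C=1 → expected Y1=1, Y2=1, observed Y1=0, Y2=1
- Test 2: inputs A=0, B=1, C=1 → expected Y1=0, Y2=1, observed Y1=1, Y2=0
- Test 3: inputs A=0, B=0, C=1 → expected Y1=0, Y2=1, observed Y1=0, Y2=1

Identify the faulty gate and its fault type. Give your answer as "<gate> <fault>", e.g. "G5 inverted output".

G4 inverted output

Fault-free values for test 1 (A=1, B=0, C=1): G0=1, G1=1, G2=0, G3=1, G4=1, G5=1, G6=0, G7=1, giving Y1=1, Y2=1. Observed Y1=0, Y2=1.
Test 1: faults giving observed Y1=0, Y2=1 are {G3 stuck-at-0, G3 inverted output, G4 stuck-at-0, G4 inverted output, G5 stuck-at-0, G5 inverted output}.
Test 2 (A=0, B=1, C=1): fault-free G0=0, G1=0, G2=1, G3=1, G4=0, G5=0, G6=1, G7=1 → Y1=0, Y2=1; observed Y1=1, Y2=0. Eliminates G3 stuck-at-0, G3 inverted output, G4 stuck-at-0, G5 stuck-at-0.
Test 3 (A=0, B=0, C=1): fault-free G0=1, G1=1, G2=0, G3=0, G4=0, G5=0, G6=1, G7=1 → Y1=0, Y2=1; observed Y1=0, Y2=1. Eliminates G5 inverted output.
Only G4 inverted output is consistent with every test.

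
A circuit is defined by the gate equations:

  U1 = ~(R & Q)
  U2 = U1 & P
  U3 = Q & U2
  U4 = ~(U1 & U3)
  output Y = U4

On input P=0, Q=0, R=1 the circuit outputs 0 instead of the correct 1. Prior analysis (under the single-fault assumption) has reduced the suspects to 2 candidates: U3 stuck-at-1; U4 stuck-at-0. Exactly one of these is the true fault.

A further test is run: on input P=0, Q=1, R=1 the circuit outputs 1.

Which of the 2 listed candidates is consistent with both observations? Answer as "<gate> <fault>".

U3 stuck-at-1

Evaluate each candidate on input P=0, Q=1, R=1:
  U3 stuck-at-1: U1=0, U2=0, U3=1 [stuck-at-1], U4=1 → 1 — matches
  U4 stuck-at-0: U1=0, U2=0, U3=0, U4=0 [stuck-at-0] → 0 — eliminated
Only U3 stuck-at-1 reproduces the observed 1.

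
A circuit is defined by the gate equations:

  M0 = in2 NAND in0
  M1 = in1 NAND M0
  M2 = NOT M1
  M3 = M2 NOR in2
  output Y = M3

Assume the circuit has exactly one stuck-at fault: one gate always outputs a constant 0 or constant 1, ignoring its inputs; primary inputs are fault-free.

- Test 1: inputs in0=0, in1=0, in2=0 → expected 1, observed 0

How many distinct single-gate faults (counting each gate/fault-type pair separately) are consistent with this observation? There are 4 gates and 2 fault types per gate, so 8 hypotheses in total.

Fault-free: M0=1, M1=1, M2=0, M3=1 → 1. Observed 0.
  M0 stuck-at-0: output 1 ✗
  M0 stuck-at-1: output 1 ✗
  M1 stuck-at-0: output 0 ✓
  M1 stuck-at-1: output 1 ✗
  M2 stuck-at-0: output 1 ✗
  M2 stuck-at-1: output 0 ✓
  M3 stuck-at-0: output 0 ✓
  M3 stuck-at-1: output 1 ✗
Consistent faults: {M1 stuck-at-0, M2 stuck-at-1, M3 stuck-at-0} — 3 in all.

3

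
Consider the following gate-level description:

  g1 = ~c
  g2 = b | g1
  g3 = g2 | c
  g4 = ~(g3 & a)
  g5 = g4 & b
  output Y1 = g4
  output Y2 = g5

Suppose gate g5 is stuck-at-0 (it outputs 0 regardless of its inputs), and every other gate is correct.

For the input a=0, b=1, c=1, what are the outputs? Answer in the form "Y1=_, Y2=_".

Y1=1, Y2=0

Propagate with g5 forced: g1=0, g2=1, g3=1, g4=1, g5=0 [stuck-at-0].
So the outputs are Y1=1, Y2=0. (Without the fault they would be Y1=1, Y2=1.)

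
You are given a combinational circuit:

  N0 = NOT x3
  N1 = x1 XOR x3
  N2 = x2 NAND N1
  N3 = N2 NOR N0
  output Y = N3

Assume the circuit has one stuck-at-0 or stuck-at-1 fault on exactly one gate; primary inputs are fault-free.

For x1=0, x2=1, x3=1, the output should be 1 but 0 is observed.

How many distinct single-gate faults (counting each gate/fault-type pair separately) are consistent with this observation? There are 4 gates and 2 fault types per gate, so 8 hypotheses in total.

Fault-free: N0=0, N1=1, N2=0, N3=1 → 1. Observed 0.
  N0 stuck-at-0: output 1 ✗
  N0 stuck-at-1: output 0 ✓
  N1 stuck-at-0: output 0 ✓
  N1 stuck-at-1: output 1 ✗
  N2 stuck-at-0: output 1 ✗
  N2 stuck-at-1: output 0 ✓
  N3 stuck-at-0: output 0 ✓
  N3 stuck-at-1: output 1 ✗
Consistent faults: {N0 stuck-at-1, N1 stuck-at-0, N2 stuck-at-1, N3 stuck-at-0} — 4 in all.

4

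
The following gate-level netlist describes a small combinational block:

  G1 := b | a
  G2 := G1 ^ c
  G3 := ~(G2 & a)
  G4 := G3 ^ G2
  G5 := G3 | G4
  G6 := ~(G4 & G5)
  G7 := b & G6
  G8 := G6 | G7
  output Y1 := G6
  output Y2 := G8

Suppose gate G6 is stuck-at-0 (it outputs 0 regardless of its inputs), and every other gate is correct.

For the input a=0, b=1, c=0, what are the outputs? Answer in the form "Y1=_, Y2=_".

Y1=0, Y2=0

Propagate with G6 forced: G1=1, G2=1, G3=1, G4=0, G5=1, G6=0 [stuck-at-0], G7=0, G8=0.
So the outputs are Y1=0, Y2=0. (Without the fault they would be Y1=1, Y2=1.)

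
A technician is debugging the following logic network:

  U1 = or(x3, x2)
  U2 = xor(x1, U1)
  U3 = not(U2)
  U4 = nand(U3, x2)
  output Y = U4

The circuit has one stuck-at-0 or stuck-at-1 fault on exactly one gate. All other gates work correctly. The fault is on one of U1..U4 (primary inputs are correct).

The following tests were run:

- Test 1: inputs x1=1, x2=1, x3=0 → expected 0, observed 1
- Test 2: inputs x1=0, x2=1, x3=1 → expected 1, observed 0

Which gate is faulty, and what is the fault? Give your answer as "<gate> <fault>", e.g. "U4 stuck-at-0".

U1 stuck-at-0

Fault-free values for test 1 (x1=1, x2=1, x3=0): U1=1, U2=0, U3=1, U4=0, giving Y=0. Observed 1.
Test 1: faults giving observed 1 are {U1 stuck-at-0, U2 stuck-at-1, U3 stuck-at-0, U4 stuck-at-1}.
Test 2 (x1=0, x2=1, x3=1): fault-free U1=1, U2=1, U3=0, U4=1 → 1; observed 0. Eliminates U2 stuck-at-1, U3 stuck-at-0, U4 stuck-at-1.
Only U1 stuck-at-0 is consistent with every test.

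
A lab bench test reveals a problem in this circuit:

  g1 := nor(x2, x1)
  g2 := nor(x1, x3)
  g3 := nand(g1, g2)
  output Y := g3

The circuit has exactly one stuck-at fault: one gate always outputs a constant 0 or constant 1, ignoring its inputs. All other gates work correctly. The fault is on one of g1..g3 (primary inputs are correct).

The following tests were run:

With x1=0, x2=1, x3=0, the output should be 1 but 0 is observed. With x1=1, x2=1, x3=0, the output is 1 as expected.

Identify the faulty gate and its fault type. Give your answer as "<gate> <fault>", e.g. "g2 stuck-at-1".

g1 stuck-at-1

Fault-free values for test 1 (x1=0, x2=1, x3=0): g1=0, g2=1, g3=1, giving Y=1. Observed 0.
Test 1: faults giving observed 0 are {g1 stuck-at-1, g3 stuck-at-0}.
Test 2 (x1=1, x2=1, x3=0): fault-free g1=0, g2=0, g3=1 → 1; observed 1. Eliminates g3 stuck-at-0.
Only g1 stuck-at-1 is consistent with every test.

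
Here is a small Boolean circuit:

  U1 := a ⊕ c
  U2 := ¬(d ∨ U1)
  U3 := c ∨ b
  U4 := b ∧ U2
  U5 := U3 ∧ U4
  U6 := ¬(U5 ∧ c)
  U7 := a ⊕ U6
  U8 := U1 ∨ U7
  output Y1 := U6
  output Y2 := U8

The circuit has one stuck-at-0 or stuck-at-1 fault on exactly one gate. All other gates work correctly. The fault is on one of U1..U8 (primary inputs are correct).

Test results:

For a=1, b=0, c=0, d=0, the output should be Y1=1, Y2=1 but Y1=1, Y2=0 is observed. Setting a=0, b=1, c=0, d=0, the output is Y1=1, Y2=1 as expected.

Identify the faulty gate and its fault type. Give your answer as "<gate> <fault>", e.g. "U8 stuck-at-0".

Fault-free values for test 1 (a=1, b=0, c=0, d=0): U1=1, U2=0, U3=0, U4=0, U5=0, U6=1, U7=0, U8=1, giving Y1=1, Y2=1. Observed Y1=1, Y2=0.
Test 1: faults giving observed Y1=1, Y2=0 are {U1 stuck-at-0, U8 stuck-at-0}.
Test 2 (a=0, b=1, c=0, d=0): fault-free U1=0, U2=1, U3=1, U4=1, U5=1, U6=1, U7=1, U8=1 → Y1=1, Y2=1; observed Y1=1, Y2=1. Eliminates U8 stuck-at-0.
Only U1 stuck-at-0 is consistent with every test.

U1 stuck-at-0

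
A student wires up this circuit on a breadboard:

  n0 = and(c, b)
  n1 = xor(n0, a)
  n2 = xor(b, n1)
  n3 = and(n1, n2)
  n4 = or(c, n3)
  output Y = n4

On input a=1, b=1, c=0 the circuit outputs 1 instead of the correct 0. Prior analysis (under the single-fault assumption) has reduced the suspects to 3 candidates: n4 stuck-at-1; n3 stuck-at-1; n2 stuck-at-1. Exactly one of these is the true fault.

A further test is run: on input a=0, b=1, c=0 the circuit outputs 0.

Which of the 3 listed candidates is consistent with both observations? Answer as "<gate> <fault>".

Evaluate each candidate on input a=0, b=1, c=0:
  n4 stuck-at-1: n0=0, n1=0, n2=1, n3=0, n4=1 [stuck-at-1] → 1 — eliminated
  n3 stuck-at-1: n0=0, n1=0, n2=1, n3=1 [stuck-at-1], n4=1 → 1 — eliminated
  n2 stuck-at-1: n0=0, n1=0, n2=1 [stuck-at-1], n3=0, n4=0 → 0 — matches
Only n2 stuck-at-1 reproduces the observed 0.

n2 stuck-at-1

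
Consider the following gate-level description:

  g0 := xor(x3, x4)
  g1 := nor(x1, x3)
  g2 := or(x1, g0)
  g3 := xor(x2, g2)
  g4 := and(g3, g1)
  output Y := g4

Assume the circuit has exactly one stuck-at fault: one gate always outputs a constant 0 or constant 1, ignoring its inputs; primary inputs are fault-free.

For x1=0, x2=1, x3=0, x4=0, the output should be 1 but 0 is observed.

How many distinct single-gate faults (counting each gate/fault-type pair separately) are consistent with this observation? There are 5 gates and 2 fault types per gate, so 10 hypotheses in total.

Fault-free: g0=0, g1=1, g2=0, g3=1, g4=1 → 1. Observed 0.
  g0 stuck-at-0: output 1 ✗
  g0 stuck-at-1: output 0 ✓
  g1 stuck-at-0: output 0 ✓
  g1 stuck-at-1: output 1 ✗
  g2 stuck-at-0: output 1 ✗
  g2 stuck-at-1: output 0 ✓
  g3 stuck-at-0: output 0 ✓
  g3 stuck-at-1: output 1 ✗
  g4 stuck-at-0: output 0 ✓
  g4 stuck-at-1: output 1 ✗
Consistent faults: {g0 stuck-at-1, g1 stuck-at-0, g2 stuck-at-1, g3 stuck-at-0, g4 stuck-at-0} — 5 in all.

5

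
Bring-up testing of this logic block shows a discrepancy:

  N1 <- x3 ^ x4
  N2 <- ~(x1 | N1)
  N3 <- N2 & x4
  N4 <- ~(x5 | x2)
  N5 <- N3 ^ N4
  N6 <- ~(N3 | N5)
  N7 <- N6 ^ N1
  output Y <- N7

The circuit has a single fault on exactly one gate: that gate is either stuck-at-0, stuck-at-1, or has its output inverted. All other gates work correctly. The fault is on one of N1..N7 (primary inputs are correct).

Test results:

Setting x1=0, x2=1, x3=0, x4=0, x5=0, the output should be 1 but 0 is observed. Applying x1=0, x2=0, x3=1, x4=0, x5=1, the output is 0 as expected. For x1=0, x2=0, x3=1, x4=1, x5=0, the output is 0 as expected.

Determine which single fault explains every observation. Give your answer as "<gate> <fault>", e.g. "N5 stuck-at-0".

N7 stuck-at-0

Fault-free values for test 1 (x1=0, x2=1, x3=0, x4=0, x5=0): N1=0, N2=1, N3=0, N4=0, N5=0, N6=1, N7=1, giving Y=1. Observed 0.
Test 1: faults giving observed 0 are {N1 stuck-at-1, N1 inverted output, N3 stuck-at-1, N3 inverted output, N4 stuck-at-1, N4 inverted output, N5 stuck-at-1, N5 inverted output, N6 stuck-at-0, N6 inverted output, N7 stuck-at-0, N7 inverted output}.
Test 2 (x1=0, x2=0, x3=1, x4=0, x5=1): fault-free N1=1, N2=0, N3=0, N4=0, N5=0, N6=1, N7=0 → 0; observed 0. Eliminates N1 inverted output, N3 stuck-at-1, N3 inverted output, N4 stuck-at-1, N4 inverted output, N5 stuck-at-1, N5 inverted output, N6 stuck-at-0, N6 inverted output, N7 inverted output.
Test 3 (x1=0, x2=0, x3=1, x4=1, x5=0): fault-free N1=0, N2=1, N3=1, N4=1, N5=0, N6=0, N7=0 → 0; observed 0. Eliminates N1 stuck-at-1.
Only N7 stuck-at-0 is consistent with every test.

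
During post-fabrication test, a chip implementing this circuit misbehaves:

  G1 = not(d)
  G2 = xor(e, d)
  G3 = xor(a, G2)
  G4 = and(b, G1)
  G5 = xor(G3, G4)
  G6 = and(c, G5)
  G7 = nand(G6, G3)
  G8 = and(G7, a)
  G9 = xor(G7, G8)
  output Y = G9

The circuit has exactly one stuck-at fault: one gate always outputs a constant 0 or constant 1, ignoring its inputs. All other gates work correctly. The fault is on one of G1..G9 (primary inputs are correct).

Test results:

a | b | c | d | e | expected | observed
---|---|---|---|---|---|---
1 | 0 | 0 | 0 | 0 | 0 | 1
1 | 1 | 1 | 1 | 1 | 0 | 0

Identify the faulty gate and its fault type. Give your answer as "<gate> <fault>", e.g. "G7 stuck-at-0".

G8 stuck-at-0

Fault-free values for test 1 (a=1, b=0, c=0, d=0, e=0): G1=1, G2=0, G3=1, G4=0, G5=1, G6=0, G7=1, G8=1, G9=0, giving Y=0. Observed 1.
Test 1: faults giving observed 1 are {G8 stuck-at-0, G9 stuck-at-1}.
Test 2 (a=1, b=1, c=1, d=1, e=1): fault-free G1=0, G2=0, G3=1, G4=0, G5=1, G6=1, G7=0, G8=0, G9=0 → 0; observed 0. Eliminates G9 stuck-at-1.
Only G8 stuck-at-0 is consistent with every test.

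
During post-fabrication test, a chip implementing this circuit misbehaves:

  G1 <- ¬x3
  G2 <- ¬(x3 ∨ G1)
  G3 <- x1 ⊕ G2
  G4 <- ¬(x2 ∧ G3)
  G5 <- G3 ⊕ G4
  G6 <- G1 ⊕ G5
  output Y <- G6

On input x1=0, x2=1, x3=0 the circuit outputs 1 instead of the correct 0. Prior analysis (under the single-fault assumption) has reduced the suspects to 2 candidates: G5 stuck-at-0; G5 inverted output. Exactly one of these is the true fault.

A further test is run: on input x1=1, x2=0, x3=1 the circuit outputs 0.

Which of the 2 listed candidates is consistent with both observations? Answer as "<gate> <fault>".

G5 stuck-at-0

Evaluate each candidate on input x1=1, x2=0, x3=1:
  G5 stuck-at-0: G1=0, G2=0, G3=1, G4=1, G5=0 [stuck-at-0], G6=0 → 0 — matches
  G5 inverted output: G1=0, G2=0, G3=1, G4=1, G5=1 [inverted output], G6=1 → 1 — eliminated
Only G5 stuck-at-0 reproduces the observed 0.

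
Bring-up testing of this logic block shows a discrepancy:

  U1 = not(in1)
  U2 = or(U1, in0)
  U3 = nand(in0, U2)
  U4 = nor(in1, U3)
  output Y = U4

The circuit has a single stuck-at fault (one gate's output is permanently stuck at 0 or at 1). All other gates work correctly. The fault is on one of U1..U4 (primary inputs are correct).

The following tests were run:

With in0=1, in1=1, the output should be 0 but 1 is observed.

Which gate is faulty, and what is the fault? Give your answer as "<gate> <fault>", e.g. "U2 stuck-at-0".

U4 stuck-at-1

Fault-free values for test 1 (in0=1, in1=1): U1=0, U2=1, U3=0, U4=0, giving Y=0. Observed 1.
Test 1: faults giving observed 1 are {U4 stuck-at-1}.
Only U4 stuck-at-1 is consistent with every test.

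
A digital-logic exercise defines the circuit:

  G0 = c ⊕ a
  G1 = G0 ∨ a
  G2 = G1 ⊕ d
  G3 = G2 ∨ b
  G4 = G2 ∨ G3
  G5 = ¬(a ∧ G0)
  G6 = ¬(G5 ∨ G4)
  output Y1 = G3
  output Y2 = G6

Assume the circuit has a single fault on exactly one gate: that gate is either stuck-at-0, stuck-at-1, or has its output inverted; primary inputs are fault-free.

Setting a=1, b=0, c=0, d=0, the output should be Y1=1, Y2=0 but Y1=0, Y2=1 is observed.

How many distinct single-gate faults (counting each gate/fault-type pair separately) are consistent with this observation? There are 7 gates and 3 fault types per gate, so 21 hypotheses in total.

Fault-free: G0=1, G1=1, G2=1, G3=1, G4=1, G5=0, G6=0 → Y1=1, Y2=0. Observed Y1=0, Y2=1.
  G0: none of the 3 fault types match ✗
  G1: stuck-at-0, inverted output ✓; others ✗
  G2: stuck-at-0, inverted output ✓; others ✗
  G3: none of the 3 fault types match ✗
  G4: none of the 3 fault types match ✗
  G5: none of the 3 fault types match ✗
  G6: none of the 3 fault types match ✗
Consistent faults: {G1 stuck-at-0, G1 inverted output, G2 stuck-at-0, G2 inverted output} — 4 in all.

4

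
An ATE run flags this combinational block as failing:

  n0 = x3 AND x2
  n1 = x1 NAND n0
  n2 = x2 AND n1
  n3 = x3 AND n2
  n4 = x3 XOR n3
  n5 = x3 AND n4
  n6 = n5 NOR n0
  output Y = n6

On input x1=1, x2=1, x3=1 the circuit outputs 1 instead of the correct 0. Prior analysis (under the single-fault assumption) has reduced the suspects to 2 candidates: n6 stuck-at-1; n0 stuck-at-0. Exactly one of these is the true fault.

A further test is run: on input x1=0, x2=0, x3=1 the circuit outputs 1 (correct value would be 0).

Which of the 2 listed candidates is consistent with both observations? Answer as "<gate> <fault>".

Evaluate each candidate on input x1=0, x2=0, x3=1:
  n6 stuck-at-1: n0=0, n1=1, n2=0, n3=0, n4=1, n5=1, n6=1 [stuck-at-1] → 1 — matches
  n0 stuck-at-0: n0=0 [stuck-at-0], n1=1, n2=0, n3=0, n4=1, n5=1, n6=0 → 0 — eliminated
Only n6 stuck-at-1 reproduces the observed 1.

n6 stuck-at-1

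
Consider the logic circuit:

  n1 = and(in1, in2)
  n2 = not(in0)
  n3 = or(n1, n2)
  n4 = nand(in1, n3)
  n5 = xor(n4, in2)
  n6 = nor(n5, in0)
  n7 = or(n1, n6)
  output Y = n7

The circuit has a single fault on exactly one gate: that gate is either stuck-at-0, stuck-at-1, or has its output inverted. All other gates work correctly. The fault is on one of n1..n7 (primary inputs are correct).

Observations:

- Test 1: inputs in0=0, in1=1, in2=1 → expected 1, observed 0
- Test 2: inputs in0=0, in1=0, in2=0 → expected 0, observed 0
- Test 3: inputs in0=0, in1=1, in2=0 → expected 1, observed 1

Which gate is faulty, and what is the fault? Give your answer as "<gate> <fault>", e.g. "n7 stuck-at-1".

Fault-free values for test 1 (in0=0, in1=1, in2=1): n1=1, n2=1, n3=1, n4=0, n5=1, n6=0, n7=1, giving Y=1. Observed 0.
Test 1: faults giving observed 0 are {n1 stuck-at-0, n1 inverted output, n7 stuck-at-0, n7 inverted output}.
Test 2 (in0=0, in1=0, in2=0): fault-free n1=0, n2=1, n3=1, n4=1, n5=1, n6=0, n7=0 → 0; observed 0. Eliminates n1 inverted output, n7 inverted output.
Test 3 (in0=0, in1=1, in2=0): fault-free n1=0, n2=1, n3=1, n4=0, n5=0, n6=1, n7=1 → 1; observed 1. Eliminates n7 stuck-at-0.
Only n1 stuck-at-0 is consistent with every test.

n1 stuck-at-0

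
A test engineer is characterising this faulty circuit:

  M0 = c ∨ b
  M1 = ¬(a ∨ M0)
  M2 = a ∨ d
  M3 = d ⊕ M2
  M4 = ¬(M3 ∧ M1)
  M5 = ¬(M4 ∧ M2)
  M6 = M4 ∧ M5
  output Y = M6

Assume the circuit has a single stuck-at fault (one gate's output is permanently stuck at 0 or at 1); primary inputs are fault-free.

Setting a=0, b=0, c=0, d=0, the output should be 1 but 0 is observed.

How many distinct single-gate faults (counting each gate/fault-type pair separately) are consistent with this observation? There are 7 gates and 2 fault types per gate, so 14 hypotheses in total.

5

Fault-free: M0=0, M1=1, M2=0, M3=0, M4=1, M5=1, M6=1 → 1. Observed 0.
  M0 stuck-at-0: output 1 ✗
  M0 stuck-at-1: output 1 ✗
  M1 stuck-at-0: output 1 ✗
  M1 stuck-at-1: output 1 ✗
  M2 stuck-at-0: output 1 ✗
  M2 stuck-at-1: output 0 ✓
  M3 stuck-at-0: output 1 ✗
  M3 stuck-at-1: output 0 ✓
  M4 stuck-at-0: output 0 ✓
  M4 stuck-at-1: output 1 ✗
  M5 stuck-at-0: output 0 ✓
  M5 stuck-at-1: output 1 ✗
  M6 stuck-at-0: output 0 ✓
  M6 stuck-at-1: output 1 ✗
Consistent faults: {M2 stuck-at-1, M3 stuck-at-1, M4 stuck-at-0, M5 stuck-at-0, M6 stuck-at-0} — 5 in all.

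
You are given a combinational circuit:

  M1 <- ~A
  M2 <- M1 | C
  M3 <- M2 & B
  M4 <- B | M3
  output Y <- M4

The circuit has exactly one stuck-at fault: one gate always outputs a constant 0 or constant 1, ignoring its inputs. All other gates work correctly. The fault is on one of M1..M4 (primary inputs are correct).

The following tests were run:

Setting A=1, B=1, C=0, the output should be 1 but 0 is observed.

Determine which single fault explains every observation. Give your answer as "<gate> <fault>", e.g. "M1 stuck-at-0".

Fault-free values for test 1 (A=1, B=1, C=0): M1=0, M2=0, M3=0, M4=1, giving Y=1. Observed 0.
Test 1: faults giving observed 0 are {M4 stuck-at-0}.
Only M4 stuck-at-0 is consistent with every test.

M4 stuck-at-0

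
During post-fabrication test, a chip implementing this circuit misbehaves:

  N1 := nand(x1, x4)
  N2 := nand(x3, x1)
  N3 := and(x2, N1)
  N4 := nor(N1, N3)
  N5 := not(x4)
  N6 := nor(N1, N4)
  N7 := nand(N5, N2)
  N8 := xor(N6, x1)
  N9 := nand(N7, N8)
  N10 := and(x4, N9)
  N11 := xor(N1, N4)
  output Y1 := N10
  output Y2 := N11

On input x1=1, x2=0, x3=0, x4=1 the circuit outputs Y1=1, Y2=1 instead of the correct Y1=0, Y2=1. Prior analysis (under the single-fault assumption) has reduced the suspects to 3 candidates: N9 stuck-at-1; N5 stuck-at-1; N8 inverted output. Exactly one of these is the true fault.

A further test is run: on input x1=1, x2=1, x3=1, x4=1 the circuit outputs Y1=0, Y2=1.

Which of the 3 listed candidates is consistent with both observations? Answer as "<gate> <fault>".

Evaluate each candidate on input x1=1, x2=1, x3=1, x4=1:
  N9 stuck-at-1: N1=0, N2=0, N3=0, N4=1, N5=0, N6=0, N7=1, N8=1, N9=1 [stuck-at-1], N10=1, N11=1 → Y1=1, Y2=1 — eliminated
  N5 stuck-at-1: N1=0, N2=0, N3=0, N4=1, N5=1 [stuck-at-1], N6=0, N7=1, N8=1, N9=0, N10=0, N11=1 → Y1=0, Y2=1 — matches
  N8 inverted output: N1=0, N2=0, N3=0, N4=1, N5=0, N6=0, N7=1, N8=0 [inverted output], N9=1, N10=1, N11=1 → Y1=1, Y2=1 — eliminated
Only N5 stuck-at-1 reproduces the observed Y1=0, Y2=1.

N5 stuck-at-1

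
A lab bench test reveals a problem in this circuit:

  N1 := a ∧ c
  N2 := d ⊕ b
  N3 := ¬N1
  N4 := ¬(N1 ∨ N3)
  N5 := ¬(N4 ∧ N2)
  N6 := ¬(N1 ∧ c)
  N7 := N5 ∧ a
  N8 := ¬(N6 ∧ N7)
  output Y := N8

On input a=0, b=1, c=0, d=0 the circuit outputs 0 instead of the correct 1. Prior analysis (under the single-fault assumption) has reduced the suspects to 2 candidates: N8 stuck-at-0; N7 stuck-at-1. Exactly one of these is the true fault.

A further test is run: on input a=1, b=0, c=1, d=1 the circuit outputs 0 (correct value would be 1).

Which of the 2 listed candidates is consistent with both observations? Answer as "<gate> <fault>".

N8 stuck-at-0

Evaluate each candidate on input a=1, b=0, c=1, d=1:
  N8 stuck-at-0: N1=1, N2=1, N3=0, N4=0, N5=1, N6=0, N7=1, N8=0 [stuck-at-0] → 0 — matches
  N7 stuck-at-1: N1=1, N2=1, N3=0, N4=0, N5=1, N6=0, N7=1 [stuck-at-1], N8=1 → 1 — eliminated
Only N8 stuck-at-0 reproduces the observed 0.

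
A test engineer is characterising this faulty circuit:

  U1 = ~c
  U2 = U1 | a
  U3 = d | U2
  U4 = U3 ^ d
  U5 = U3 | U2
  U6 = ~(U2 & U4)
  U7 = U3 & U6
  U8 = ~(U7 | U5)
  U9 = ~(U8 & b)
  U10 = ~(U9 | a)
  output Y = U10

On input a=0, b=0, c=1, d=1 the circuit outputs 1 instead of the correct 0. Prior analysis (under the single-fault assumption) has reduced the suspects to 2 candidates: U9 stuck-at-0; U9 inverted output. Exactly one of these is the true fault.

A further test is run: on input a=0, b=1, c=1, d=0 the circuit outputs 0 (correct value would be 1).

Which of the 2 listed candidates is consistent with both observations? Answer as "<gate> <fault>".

Evaluate each candidate on input a=0, b=1, c=1, d=0:
  U9 stuck-at-0: U1=0, U2=0, U3=0, U4=0, U5=0, U6=1, U7=0, U8=1, U9=0 [stuck-at-0], U10=1 → 1 — eliminated
  U9 inverted output: U1=0, U2=0, U3=0, U4=0, U5=0, U6=1, U7=0, U8=1, U9=1 [inverted output], U10=0 → 0 — matches
Only U9 inverted output reproduces the observed 0.

U9 inverted output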